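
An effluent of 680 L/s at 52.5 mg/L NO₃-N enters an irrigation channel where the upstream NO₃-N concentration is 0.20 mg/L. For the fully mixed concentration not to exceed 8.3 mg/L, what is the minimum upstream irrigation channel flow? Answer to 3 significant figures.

3710 L/s

Set C_mix = 8.3: (Q·0.2000 + 680.0·52.50) / (Q + 680.0) = 8.3
→ Q = 680.0·(52.50 − 8.3)/(8.3 − 0.2000) = 3711 L/s.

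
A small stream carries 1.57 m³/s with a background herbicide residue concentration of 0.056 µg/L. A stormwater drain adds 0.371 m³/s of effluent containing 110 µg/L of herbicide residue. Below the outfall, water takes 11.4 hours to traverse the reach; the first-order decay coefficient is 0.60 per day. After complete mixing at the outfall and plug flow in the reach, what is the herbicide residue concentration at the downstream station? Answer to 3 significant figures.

Flow-weighted average: C = (1.570·0.05600 + 0.3710·110.0) / 1.941 = 40.90/1.941 = 21.07 µg/L.
Decay over the reach: 21.07·exp(−kt) = 21.07·0.7520 = 15.85 µg/L.

15.8 µg/L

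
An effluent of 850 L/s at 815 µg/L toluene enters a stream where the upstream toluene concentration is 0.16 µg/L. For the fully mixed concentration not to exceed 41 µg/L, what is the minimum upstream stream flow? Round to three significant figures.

Set C_mix = 41: (Q·0.1600 + 850.0·815.0) / (Q + 850.0) = 41
→ Q = 850.0·(815.0 − 41)/(41 − 0.1600) = 16110 L/s.

16100 L/s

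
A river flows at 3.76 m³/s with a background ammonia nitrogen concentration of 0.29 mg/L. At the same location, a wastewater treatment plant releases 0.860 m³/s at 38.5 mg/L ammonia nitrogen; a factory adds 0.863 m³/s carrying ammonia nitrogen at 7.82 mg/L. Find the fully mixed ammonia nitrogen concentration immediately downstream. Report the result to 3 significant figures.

7.47 mg/L

Conservation of mass: C = (3.760·0.2900 + 0.8600·38.50 + 0.8630·7.820) / 5.483 = 40.95/5.483 = 7.468 mg/L.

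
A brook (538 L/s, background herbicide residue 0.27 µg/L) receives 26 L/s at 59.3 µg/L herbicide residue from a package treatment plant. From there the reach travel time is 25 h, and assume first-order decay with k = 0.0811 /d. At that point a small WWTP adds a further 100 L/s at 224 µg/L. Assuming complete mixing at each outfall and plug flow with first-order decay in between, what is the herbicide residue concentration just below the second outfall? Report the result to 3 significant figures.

Mass balance: C = (538.0·0.2700 + 26.00·59.30) / 564.0 = 1687/564.0 = 2.991 µg/L; combined flow 564.0 L/s.
First-order decay: C = 2.991·exp(−k·t) = 2.991·0.9190 = 2.749 µg/L.
Second outfall: C = (564.0·2.749 + 100.0·224.0)/664.0 = 36.07 µg/L.

36.1 µg/L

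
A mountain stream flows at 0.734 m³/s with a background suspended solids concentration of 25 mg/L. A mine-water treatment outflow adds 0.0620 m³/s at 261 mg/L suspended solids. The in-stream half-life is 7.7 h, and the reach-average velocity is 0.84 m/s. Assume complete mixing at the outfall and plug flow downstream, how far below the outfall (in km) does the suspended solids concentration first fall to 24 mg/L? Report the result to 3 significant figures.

19.9 km

Mixed concentration C = ΣQC/ΣQ = (0.7340·25.00 + 0.06200·261.0) / 0.7960 = 34.53/0.7960 = 43.38 mg/L.
Half-life 7.7 h → k = ln 2 / 7.7 = 0.09002 h⁻¹ = 2.160 d⁻¹.
Set 43.38·exp(−k·t) = 24 → t = ln(43.38/24)/k = 23670 s = 6.576 h.
Distance = v·t = 0.84·23670 = 19890 m = 19.89 km.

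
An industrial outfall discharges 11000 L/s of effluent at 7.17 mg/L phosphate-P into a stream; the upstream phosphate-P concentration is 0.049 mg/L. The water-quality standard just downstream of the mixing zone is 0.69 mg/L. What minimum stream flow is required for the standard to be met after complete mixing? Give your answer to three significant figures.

111000 L/s

Set C_mix = 0.69: (Q·0.04900 + 11000·7.170) / (Q + 11000) = 0.69
→ Q = 11000·(7.170 − 0.69)/(0.69 − 0.04900) = 111200 L/s.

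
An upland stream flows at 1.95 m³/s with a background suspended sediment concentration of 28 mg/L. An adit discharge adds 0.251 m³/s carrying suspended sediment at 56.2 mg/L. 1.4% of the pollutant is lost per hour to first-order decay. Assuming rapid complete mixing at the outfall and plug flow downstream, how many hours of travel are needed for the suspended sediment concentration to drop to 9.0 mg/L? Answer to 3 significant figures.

88.2 h

After mixing, C = (1.950·28.00 + 0.2510·56.20) / 2.201 = 68.71/2.201 = 31.22 mg/L.
1.4%/h lost → k = −ln(1 − 0.014) = 0.01410 h⁻¹.
31.22·exp(−k·t) = 9.0 → t = ln(31.22/9.0)/k = 317600 s = 88.21 h.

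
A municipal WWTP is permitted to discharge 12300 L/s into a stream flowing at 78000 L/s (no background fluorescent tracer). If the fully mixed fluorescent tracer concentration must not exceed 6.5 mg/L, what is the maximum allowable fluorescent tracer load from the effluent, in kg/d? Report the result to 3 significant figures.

Mass balance at the limit: 78000·0 + 12300·Cₑ = 90300·6.5 → Cₑ = 47.72 mg/L.
12300 L/s = 12.30 m³/s. Load = 12.30 m³/s × 47.72 g/m³ × 86 400 s/d = 50710 kg/d.

50700 kg/d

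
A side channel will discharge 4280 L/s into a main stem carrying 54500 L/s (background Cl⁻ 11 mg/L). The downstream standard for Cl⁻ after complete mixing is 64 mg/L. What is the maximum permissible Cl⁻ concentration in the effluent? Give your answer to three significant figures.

739 mg/L

At the limit, (Qr·Cr + Qe·Cₑ)/(Qr + Qe) = 64:
Cₑ = (58780·64 − 54500·11.00) / 4280 = 738.9 mg/L.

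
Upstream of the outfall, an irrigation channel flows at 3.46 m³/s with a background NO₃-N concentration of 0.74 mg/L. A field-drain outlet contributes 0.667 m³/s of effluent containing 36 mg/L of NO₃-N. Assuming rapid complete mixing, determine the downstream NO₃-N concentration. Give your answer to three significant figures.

6.44 mg/L

Flow-weighted average: C = (3.460·0.7400 + 0.6670·36.00) / 4.127 = 26.57/4.127 = 6.439 mg/L.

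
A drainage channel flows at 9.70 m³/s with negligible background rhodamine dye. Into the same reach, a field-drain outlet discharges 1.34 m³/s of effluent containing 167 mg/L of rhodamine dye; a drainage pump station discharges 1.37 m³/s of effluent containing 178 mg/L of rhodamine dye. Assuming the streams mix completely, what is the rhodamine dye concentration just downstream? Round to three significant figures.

37.7 mg/L

Mass balance: C = (9.700·0 + 1.340·167.0 + 1.370·178.0) / 12.41 = 467.6/12.41 = 37.68 mg/L.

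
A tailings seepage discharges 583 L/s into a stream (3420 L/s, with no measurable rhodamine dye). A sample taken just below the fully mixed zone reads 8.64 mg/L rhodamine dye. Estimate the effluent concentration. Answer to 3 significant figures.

59.3 mg/L

Mass balance: 3420·0 + 583.0·Cₑ = 4003·8.640
→ Cₑ = (4003·8.640 − 3420·0) / 583.0 = 59.32 mg/L.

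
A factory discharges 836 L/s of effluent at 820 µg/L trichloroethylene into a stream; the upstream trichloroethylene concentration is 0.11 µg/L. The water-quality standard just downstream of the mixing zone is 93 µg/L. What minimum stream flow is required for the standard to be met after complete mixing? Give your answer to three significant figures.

6540 L/s

Set C_mix = 93: (Q·0.1100 + 836.0·820.0) / (Q + 836.0) = 93
→ Q = 836.0·(820.0 − 93)/(93 − 0.1100) = 6543 L/s.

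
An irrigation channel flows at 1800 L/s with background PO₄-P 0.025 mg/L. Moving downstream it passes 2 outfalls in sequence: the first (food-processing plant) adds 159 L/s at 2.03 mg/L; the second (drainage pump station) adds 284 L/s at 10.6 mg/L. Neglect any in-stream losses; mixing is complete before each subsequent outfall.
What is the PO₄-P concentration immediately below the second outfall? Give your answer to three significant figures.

1.51 mg/L

After outfall 1: Q = 1800 + 159.0 = 1959 L/s; C = (1800·0.02500 + 159.0·2.030)/1959 = 0.1877 mg/L.
After outfall 2: Q = 1959 + 284.0 = 2243 L/s; C = (1959·0.1877 + 284.0·10.60)/2243 = 1.506 mg/L.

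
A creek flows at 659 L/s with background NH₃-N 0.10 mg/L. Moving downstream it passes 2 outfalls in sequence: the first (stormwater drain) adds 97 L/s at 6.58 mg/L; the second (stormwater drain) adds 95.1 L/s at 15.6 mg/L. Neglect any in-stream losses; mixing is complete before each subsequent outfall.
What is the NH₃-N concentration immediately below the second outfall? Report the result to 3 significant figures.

Below outfall 1: Q → 756.0 L/s, C = (659.0·0.1000 + 97.00·6.580)/756.0 = 0.9314 mg/L.
Below outfall 2: Q → 851.1 L/s, C = (756.0·0.9314 + 95.10·15.60)/851.1 = 2.570 mg/L.

2.57 mg/L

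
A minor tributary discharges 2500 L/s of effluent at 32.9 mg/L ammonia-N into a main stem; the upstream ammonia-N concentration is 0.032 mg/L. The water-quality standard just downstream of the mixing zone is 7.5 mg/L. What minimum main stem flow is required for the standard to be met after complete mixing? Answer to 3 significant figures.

Set C_mix = 7.5: (Q·0.03200 + 2500·32.90) / (Q + 2500) = 7.5
→ Q = 2500·(32.90 − 7.5)/(7.5 − 0.03200) = 8503 L/s.

8500 L/s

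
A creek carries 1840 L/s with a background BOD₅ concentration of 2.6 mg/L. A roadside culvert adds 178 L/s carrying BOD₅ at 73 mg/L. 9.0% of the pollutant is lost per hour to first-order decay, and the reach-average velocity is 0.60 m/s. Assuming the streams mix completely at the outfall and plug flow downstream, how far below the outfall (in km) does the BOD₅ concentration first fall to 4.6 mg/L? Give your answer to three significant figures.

Flow-weighted average: C = (1840·2.600 + 178.0·73.00) / 2018 = 17780/2018 = 8.810 mg/L.
9.0%/h lost → k = −ln(1 − 0.09) = 0.09431 h⁻¹.
Set 8.810·exp(−k·t) = 4.6 → t = ln(8.810/4.6)/k = 24800 s = 6.890 h.
Distance = v·t = 0.60·24800 = 14880 m = 14.88 km.

14.9 km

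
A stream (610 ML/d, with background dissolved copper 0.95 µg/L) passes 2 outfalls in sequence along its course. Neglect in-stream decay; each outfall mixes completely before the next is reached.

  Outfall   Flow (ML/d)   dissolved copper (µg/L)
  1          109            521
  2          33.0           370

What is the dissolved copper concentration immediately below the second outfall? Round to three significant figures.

Below outfall 1: Q → 719.0 ML/d, C = (610.0·0.9500 + 109.0·521.0)/719.0 = 79.79 µg/L.
Below outfall 2: Q → 752.0 ML/d, C = (719.0·79.79 + 33.00·370.0)/752.0 = 92.52 µg/L.

92.5 µg/L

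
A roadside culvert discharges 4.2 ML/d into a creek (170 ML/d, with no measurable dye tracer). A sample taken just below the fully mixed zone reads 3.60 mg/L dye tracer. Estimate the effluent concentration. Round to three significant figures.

149 mg/L

Mass balance: 170.0·0 + 4.200·Cₑ = 174.2·3.600
→ Cₑ = (174.2·3.600 − 170.0·0) / 4.200 = 149.3 mg/L.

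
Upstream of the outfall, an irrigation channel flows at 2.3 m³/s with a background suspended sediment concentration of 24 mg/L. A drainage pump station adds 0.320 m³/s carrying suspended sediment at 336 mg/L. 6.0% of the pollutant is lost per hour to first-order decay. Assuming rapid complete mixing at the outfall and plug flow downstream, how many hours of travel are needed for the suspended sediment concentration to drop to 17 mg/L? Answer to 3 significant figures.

20.9 h

Mixed concentration C = ΣQC/ΣQ = (2.300·24.00 + 0.3200·336.0) / 2.620 = 162.7/2.620 = 62.11 mg/L.
6.0%/h lost → k = −ln(1 − 0.06) = 0.06188 h⁻¹.
62.11·exp(−k·t) = 17 → t = ln(62.11/17)/k = 75380 s = 20.94 h.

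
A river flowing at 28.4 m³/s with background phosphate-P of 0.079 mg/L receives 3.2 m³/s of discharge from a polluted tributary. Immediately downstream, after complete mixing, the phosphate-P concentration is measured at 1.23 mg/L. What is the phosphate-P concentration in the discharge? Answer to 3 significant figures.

11.4 mg/L

Mass balance: 28.40·0.07900 + 3.200·Cₑ = 31.60·1.230
→ Cₑ = (31.60·1.230 − 28.40·0.07900) / 3.200 = 11.45 mg/L.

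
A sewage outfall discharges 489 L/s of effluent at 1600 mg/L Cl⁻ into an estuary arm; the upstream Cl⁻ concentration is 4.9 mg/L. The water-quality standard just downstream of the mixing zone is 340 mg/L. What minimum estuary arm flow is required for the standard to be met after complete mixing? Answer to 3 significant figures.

Set C_mix = 340: (Q·4.900 + 489.0·1600) / (Q + 489.0) = 340
→ Q = 489.0·(1600 − 340)/(340 − 4.900) = 1839 L/s.

1840 L/s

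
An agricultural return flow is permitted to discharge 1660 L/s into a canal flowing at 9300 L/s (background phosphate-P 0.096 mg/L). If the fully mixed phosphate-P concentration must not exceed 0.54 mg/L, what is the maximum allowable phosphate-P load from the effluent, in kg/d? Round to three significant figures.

Mass balance at the limit: 9300·0.09600 + 1660·Cₑ = 10960·0.54 → Cₑ = 3.027 mg/L.
1660 L/s = 1.660 m³/s. Load = 1.660 m³/s × 3.027 g/m³ × 86 400 s/d = 434.2 kg/d.

434 kg/d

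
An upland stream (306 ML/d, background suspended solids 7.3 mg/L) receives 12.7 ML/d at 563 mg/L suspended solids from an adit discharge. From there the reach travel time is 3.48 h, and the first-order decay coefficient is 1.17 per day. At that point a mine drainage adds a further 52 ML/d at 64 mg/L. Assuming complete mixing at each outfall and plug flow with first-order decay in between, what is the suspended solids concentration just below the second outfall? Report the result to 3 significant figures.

30.3 mg/L

Flow-weighted average: C = (306.0·7.300 + 12.70·563.0) / 318.7 = 9384/318.7 = 29.44 mg/L; combined flow 318.7 ML/d.
First-order decay: C = 29.44·exp(−k·t) = 29.44·0.8440 = 24.85 mg/L.
Second outfall: C = (318.7·24.85 + 52.00·64.00)/370.7 = 30.34 mg/L.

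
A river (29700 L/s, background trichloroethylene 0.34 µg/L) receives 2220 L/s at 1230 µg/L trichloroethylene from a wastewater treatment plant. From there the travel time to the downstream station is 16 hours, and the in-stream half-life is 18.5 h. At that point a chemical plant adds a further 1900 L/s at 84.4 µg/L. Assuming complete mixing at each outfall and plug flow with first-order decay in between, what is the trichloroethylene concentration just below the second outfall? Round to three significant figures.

49.2 µg/L

Flow-weighted average: C = (29700·0.3400 + 2220·1230) / 31920 = 2741000/31920 = 85.86 µg/L; combined flow 31920 L/s.
Half-life 18.5 h → k = ln 2 / 18.5 = 0.03747 h⁻¹ = 0.8992 d⁻¹.
Applying C = C₀e^(−kt): 85.86 × 0.5491 = 47.15 µg/L.
Second outfall: C = (31920·47.15 + 1900·84.40)/33820 = 49.24 µg/L.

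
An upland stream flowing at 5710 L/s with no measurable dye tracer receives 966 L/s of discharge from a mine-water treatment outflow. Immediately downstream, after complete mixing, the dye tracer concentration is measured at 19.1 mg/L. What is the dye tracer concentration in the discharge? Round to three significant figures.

Mass balance: 5710·0 + 966.0·Cₑ = 6676·19.10
→ Cₑ = (6676·19.10 − 5710·0) / 966.0 = 132.0 mg/L.

132 mg/L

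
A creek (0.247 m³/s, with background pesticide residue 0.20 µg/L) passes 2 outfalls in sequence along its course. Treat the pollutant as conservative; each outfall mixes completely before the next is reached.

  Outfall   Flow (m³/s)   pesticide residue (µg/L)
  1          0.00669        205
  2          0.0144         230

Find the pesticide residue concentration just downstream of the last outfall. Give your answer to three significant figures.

17.7 µg/L

Outfall 1: combined Q = 0.2537 m³/s; C = (0.2470·0.2000 + 0.006690·205.0)/0.2537 = 5.601 µg/L.
Outfall 2: combined Q = 0.2681 m³/s; C = (0.2537·5.601 + 0.01440·230.0)/0.2681 = 17.65 µg/L.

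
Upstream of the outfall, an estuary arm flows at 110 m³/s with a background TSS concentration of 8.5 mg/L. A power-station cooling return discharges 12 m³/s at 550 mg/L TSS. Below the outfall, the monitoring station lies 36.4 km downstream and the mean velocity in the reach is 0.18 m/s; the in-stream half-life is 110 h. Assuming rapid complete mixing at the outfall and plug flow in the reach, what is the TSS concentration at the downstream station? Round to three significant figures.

43.4 mg/L

Conservation of mass: C = (110.0·8.500 + 12.00·550.0) / 122.0 = 7535/122.0 = 61.76 mg/L.
Travel time t = 36.4·1000 / 0.18 = 202200 s = 56.17 h.
Half-life 110 h → k = ln 2 / 110 = 0.006301 h⁻¹ = 0.1512 d⁻¹.
Applying C = C₀e^(−kt): 61.76 × 0.7019 = 43.35 mg/L.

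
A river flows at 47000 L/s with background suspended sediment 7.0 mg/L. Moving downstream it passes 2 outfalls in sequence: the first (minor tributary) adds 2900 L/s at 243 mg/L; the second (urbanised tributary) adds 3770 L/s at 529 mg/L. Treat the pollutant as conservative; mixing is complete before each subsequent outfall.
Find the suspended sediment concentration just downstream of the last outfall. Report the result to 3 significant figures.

56.4 mg/L

Below outfall 1: Q → 49900 L/s, C = (47000·7.000 + 2900·243.0)/49900 = 20.72 mg/L.
Below outfall 2: Q → 53670 L/s, C = (49900·20.72 + 3770·529.0)/53670 = 56.42 mg/L.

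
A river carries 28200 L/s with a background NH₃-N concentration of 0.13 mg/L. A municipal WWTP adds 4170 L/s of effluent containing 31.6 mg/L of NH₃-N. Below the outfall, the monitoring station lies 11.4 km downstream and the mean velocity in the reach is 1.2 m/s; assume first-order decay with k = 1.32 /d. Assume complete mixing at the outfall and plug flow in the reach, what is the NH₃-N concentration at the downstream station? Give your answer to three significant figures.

Flow-weighted average: C = (28200·0.1300 + 4170·31.60) / 32370 = 135400/32370 = 4.184 mg/L.
Travel time t = 11.4·1000 / 1.2 = 9500 s = 2.639 h.
Applying C = C₀e^(−kt): 4.184 × 0.8649 = 3.619 mg/L.

3.62 mg/L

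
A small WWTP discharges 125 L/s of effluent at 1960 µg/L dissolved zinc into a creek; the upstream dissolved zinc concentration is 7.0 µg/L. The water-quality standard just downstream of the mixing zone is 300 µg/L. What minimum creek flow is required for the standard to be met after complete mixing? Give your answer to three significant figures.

Set C_mix = 300: (Q·7.000 + 125.0·1960) / (Q + 125.0) = 300
→ Q = 125.0·(1960 − 300)/(300 − 7.000) = 708.2 L/s.

708 L/s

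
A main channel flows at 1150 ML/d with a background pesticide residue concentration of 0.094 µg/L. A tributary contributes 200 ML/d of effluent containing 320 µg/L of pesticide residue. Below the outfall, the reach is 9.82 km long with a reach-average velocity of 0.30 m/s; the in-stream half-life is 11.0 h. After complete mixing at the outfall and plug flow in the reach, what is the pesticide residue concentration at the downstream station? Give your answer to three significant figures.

Mass balance: C = (1150·0.09400 + 200.0·320.0) / 1350 = 64110/1350 = 47.49 µg/L.
Travel time t = 9.82·1000 / 0.30 = 32730 s = 9.093 h.
Half-life 11.0 h → k = ln 2 / 11.0 = 0.06301 h⁻¹ = 1.512 d⁻¹.
Decay over the reach: 47.49·exp(−kt) = 47.49·0.5639 = 26.78 µg/L.

26.8 µg/L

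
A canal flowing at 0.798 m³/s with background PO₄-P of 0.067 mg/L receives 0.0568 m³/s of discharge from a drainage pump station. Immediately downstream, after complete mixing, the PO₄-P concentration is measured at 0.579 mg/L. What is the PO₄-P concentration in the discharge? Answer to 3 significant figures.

7.77 mg/L

Mass balance: 0.7980·0.06700 + 0.05680·Cₑ = 0.8548·0.5790
→ Cₑ = (0.8548·0.5790 − 0.7980·0.06700) / 0.05680 = 7.772 mg/L.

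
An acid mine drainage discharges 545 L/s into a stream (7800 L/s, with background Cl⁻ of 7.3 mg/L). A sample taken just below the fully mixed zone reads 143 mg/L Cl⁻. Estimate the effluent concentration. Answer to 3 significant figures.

Mass balance: 7800·7.300 + 545.0·Cₑ = 8345·143.0
→ Cₑ = (8345·143.0 − 7800·7.300) / 545.0 = 2085 mg/L.

2090 mg/L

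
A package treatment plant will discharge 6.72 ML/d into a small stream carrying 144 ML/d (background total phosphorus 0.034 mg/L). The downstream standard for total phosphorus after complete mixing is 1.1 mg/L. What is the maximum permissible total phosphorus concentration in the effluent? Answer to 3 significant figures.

23.9 mg/L

At the limit, (Qr·Cr + Qe·Cₑ)/(Qr + Qe) = 1.1:
Cₑ = (150.7·1.1 − 144.0·0.03400) / 6.720 = 23.94 mg/L.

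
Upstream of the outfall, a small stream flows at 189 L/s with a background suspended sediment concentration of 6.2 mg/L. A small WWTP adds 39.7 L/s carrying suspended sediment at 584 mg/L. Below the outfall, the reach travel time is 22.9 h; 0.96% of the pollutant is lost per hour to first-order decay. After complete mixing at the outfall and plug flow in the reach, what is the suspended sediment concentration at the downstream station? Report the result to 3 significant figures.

Mass balance: C = (189.0·6.200 + 39.70·584.0) / 228.7 = 24360/228.7 = 106.5 mg/L.
0.96%/h lost → k = −ln(1 − 0.0096) = 0.009646 h⁻¹.
Applying C = C₀e^(−kt): 106.5 × 0.8018 = 85.39 mg/L.

85.4 mg/L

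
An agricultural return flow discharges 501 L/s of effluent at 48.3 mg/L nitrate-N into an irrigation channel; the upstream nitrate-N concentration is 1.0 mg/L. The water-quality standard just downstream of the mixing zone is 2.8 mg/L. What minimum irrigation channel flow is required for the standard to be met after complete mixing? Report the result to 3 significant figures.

12700 L/s

Set C_mix = 2.8: (Q·1.000 + 501.0·48.30) / (Q + 501.0) = 2.8
→ Q = 501.0·(48.30 − 2.8)/(2.8 − 1.000) = 12660 L/s.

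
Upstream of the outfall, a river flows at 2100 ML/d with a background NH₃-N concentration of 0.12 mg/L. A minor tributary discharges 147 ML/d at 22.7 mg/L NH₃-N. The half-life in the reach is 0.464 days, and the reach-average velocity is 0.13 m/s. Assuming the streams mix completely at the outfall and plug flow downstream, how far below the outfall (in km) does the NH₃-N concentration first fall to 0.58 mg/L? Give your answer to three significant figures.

After mixing, C = (2100·0.1200 + 147.0·22.70) / 2247 = 3589/2247 = 1.597 mg/L.
Half-life 0.464 d → k = ln 2 / 0.464 = 1.494 d⁻¹.
Set 1.597·exp(−k·t) = 0.58 → t = ln(1.597/0.58)/k = 58590 s = 16.27 h.
Distance = v·t = 0.13·58590 = 7616 m = 7.616 km.

7.62 km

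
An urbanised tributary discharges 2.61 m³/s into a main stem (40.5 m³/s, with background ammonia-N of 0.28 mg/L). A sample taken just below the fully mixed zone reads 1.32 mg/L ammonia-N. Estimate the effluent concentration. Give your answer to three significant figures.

17.5 mg/L

Mass balance: 40.50·0.2800 + 2.610·Cₑ = 43.11·1.320
→ Cₑ = (43.11·1.320 − 40.50·0.2800) / 2.610 = 17.46 mg/L.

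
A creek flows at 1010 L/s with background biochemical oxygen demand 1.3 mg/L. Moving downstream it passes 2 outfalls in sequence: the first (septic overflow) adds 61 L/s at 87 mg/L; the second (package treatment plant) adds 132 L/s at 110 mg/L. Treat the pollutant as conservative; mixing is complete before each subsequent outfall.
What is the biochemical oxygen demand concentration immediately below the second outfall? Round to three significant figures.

17.6 mg/L

Below outfall 1: Q → 1071 L/s, C = (1010·1.300 + 61.00·87.00)/1071 = 6.181 mg/L.
Below outfall 2: Q → 1203 L/s, C = (1071·6.181 + 132.0·110.0)/1203 = 17.57 mg/L.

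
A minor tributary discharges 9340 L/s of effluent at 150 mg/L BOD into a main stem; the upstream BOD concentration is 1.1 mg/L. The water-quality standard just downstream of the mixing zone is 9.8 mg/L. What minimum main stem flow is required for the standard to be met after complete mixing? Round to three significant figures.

151000 L/s

Set C_mix = 9.8: (Q·1.100 + 9340·150.0) / (Q + 9340) = 9.8
→ Q = 9340·(150.0 − 9.8)/(9.8 − 1.100) = 150500 L/s.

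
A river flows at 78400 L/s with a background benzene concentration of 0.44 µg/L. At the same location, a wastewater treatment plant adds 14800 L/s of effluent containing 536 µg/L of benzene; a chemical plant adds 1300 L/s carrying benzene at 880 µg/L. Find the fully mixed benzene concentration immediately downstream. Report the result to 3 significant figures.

96.4 µg/L

Conservation of mass: C = (78400·0.4400 + 14800·536.0 + 1300·880.0) / 94500 = 9111000/94500 = 96.42 µg/L.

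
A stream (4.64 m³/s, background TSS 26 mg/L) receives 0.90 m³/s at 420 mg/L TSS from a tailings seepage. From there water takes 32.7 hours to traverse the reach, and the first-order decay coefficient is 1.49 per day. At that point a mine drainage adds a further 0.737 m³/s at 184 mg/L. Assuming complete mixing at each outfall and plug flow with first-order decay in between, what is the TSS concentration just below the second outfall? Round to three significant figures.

Mass balance: C = (4.640·26.00 + 0.9000·420.0) / 5.540 = 498.6/5.540 = 90.01 mg/L; combined flow 5.540 m³/s.
After decay, C = 90.01 × e^(−kt) = 90.01 × 0.1313 = 11.82 mg/L.
At the second outfall, C = (5.540·11.82 + 0.7370·184.0) / (5.540 + 0.7370) = 32.04 mg/L.

32.0 mg/L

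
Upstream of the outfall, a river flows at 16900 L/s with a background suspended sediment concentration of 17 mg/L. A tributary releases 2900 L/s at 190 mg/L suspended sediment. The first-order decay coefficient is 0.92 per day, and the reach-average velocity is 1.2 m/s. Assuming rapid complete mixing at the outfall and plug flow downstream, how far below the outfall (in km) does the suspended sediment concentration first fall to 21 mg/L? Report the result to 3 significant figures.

79.0 km

Mass balance: C = (16900·17.00 + 2900·190.0) / 19800 = 838300/19800 = 42.34 mg/L.
Set 42.34·exp(−k·t) = 21 → t = ln(42.34/21)/k = 65850 s = 18.29 h.
Distance = v·t = 1.2·65850 = 79020 m = 79.02 km.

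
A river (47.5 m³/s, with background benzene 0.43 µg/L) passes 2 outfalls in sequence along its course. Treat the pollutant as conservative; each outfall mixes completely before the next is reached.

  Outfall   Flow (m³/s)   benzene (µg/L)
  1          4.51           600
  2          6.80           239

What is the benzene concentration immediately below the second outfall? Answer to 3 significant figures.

74.0 µg/L

After outfall 1: Q = 47.50 + 4.510 = 52.01 m³/s; C = (47.50·0.4300 + 4.510·600.0)/52.01 = 52.42 µg/L.
After outfall 2: Q = 52.01 + 6.800 = 58.81 m³/s; C = (52.01·52.42 + 6.800·239.0)/58.81 = 73.99 µg/L.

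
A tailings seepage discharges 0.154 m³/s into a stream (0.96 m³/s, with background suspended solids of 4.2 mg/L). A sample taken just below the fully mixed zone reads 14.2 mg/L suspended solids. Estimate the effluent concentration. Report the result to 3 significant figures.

76.5 mg/L

Mass balance: 0.9600·4.200 + 0.1540·Cₑ = 1.114·14.20
→ Cₑ = (1.114·14.20 − 0.9600·4.200) / 0.1540 = 76.54 mg/L.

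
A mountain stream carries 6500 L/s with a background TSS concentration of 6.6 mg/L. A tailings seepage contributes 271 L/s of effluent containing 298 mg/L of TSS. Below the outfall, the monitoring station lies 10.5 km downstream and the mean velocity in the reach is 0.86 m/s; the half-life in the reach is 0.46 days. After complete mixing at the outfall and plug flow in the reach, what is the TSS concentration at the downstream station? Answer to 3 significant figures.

Mixed concentration C = ΣQC/ΣQ = (6500·6.600 + 271.0·298.0) / 6771 = 123700/6771 = 18.26 mg/L.
Travel time t = 10.5·1000 / 0.86 = 12210 s = 3.391 h.
Half-life 0.46 d → k = ln 2 / 0.46 = 1.507 d⁻¹.
After decay, C = 18.26 × e^(−kt) = 18.26 × 0.8082 = 14.76 mg/L.

14.8 mg/L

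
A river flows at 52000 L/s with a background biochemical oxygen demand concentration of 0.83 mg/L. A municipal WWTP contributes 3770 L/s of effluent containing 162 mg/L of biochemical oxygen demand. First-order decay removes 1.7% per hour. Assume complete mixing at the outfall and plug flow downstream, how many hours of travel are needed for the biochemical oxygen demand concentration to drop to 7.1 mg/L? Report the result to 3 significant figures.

Mixed concentration C = ΣQC/ΣQ = (52000·0.8300 + 3770·162.0) / 55770 = 653900/55770 = 11.72 mg/L.
1.7%/h lost → k = −ln(1 − 0.017) = 0.01715 h⁻¹.
11.72·exp(−k·t) = 7.1 → t = ln(11.72/7.1)/k = 105300 s = 29.26 h.

29.3 h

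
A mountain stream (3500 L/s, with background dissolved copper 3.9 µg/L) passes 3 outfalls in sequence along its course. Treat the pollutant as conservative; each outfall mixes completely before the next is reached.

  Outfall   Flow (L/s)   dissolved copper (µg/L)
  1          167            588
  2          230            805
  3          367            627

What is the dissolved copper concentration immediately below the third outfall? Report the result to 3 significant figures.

124 µg/L

Outfall 1: combined Q = 3667 L/s; C = (3500·3.900 + 167.0·588.0)/3667 = 30.50 µg/L.
Outfall 2: combined Q = 3897 L/s; C = (3667·30.50 + 230.0·805.0)/3897 = 76.21 µg/L.
Outfall 3: combined Q = 4264 L/s; C = (3897·76.21 + 367.0·627.0)/4264 = 123.6 µg/L.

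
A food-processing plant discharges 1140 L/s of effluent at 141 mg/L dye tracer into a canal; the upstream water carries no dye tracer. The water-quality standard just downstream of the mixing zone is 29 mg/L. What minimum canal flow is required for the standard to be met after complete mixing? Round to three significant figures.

4400 L/s

Set C_mix = 29: (Q·0 + 1140·141.0) / (Q + 1140) = 29
→ Q = 1140·(141.0 − 29)/(29 − 0) = 4403 L/s.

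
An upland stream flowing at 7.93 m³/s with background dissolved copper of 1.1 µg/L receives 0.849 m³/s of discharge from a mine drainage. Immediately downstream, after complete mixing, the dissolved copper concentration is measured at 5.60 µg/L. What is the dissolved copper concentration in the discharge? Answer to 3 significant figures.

Mass balance: 7.930·1.100 + 0.8490·Cₑ = 8.779·5.600
→ Cₑ = (8.779·5.600 − 7.930·1.100) / 0.8490 = 47.63 µg/L.

47.6 µg/L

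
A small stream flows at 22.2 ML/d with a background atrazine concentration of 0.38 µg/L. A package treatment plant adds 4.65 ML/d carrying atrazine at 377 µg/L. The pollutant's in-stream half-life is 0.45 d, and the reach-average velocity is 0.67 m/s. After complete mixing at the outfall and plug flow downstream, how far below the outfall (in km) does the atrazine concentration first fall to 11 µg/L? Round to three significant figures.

67.1 km

Flow-weighted average: C = (22.20·0.3800 + 4.650·377.0) / 26.85 = 1761/26.85 = 65.60 µg/L.
Half-life 0.45 d → k = ln 2 / 0.45 = 1.540 d⁻¹.
Set 65.60·exp(−k·t) = 11 → t = ln(65.60/11)/k = 100200 s = 27.82 h.
Distance = v·t = 0.67·100200 = 67110 m = 67.11 km.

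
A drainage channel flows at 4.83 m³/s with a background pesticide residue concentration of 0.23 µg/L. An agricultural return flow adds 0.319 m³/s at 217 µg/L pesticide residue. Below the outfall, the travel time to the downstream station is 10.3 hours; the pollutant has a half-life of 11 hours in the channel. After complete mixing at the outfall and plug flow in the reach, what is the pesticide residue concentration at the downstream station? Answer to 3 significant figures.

7.14 µg/L

After mixing, C = (4.830·0.2300 + 0.3190·217.0) / 5.149 = 70.33/5.149 = 13.66 µg/L.
Half-life 11 h → k = ln 2 / 11 = 0.06301 h⁻¹ = 1.512 d⁻¹.
Applying C = C₀e^(−kt): 13.66 × 0.5225 = 7.138 µg/L.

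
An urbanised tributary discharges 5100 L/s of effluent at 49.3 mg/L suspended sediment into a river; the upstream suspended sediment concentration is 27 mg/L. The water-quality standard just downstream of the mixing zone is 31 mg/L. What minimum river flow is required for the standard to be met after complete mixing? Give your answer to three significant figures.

23300 L/s

Set C_mix = 31: (Q·27.00 + 5100·49.30) / (Q + 5100) = 31
→ Q = 5100·(49.30 − 31)/(31 − 27.00) = 23330 L/s.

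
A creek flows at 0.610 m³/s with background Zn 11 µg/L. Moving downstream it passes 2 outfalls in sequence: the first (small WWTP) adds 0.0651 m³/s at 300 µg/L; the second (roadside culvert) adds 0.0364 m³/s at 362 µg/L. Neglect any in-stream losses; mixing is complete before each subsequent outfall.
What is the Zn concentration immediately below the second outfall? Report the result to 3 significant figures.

55.4 µg/L

After outfall 1: Q = 0.6100 + 0.06510 = 0.6751 m³/s; C = (0.6100·11.00 + 0.06510·300.0)/0.6751 = 38.87 µg/L.
After outfall 2: Q = 0.6751 + 0.03640 = 0.7115 m³/s; C = (0.6751·38.87 + 0.03640·362.0)/0.7115 = 55.40 µg/L.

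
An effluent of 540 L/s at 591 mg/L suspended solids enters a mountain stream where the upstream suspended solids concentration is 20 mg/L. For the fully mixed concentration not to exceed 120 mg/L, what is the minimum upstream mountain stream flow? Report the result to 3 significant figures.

Set C_mix = 120: (Q·20.00 + 540.0·591.0) / (Q + 540.0) = 120
→ Q = 540.0·(591.0 − 120)/(120 − 20.00) = 2543 L/s.

2540 L/s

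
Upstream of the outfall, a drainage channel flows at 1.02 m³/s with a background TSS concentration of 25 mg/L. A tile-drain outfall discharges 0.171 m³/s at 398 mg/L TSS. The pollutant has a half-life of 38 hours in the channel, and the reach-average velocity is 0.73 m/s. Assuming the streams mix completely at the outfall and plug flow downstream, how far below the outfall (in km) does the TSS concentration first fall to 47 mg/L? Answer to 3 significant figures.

74.0 km

Mass balance: C = (1.020·25.00 + 0.1710·398.0) / 1.191 = 93.56/1.191 = 78.55 mg/L.
Half-life 38 h → k = ln 2 / 38 = 0.01824 h⁻¹ = 0.4378 d⁻¹.
Set 78.55·exp(−k·t) = 47 → t = ln(78.55/47)/k = 101400 s = 28.16 h.
Distance = v·t = 0.73·101400 = 74000 m = 74.00 km.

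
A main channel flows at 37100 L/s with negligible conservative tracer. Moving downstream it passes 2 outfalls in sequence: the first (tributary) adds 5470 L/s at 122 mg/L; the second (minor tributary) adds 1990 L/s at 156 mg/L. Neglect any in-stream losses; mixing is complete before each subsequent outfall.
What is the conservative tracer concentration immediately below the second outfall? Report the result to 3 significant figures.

21.9 mg/L

Below outfall 1: Q → 42570 L/s, C = (37100·0 + 5470·122.0)/42570 = 15.68 mg/L.
Below outfall 2: Q → 44560 L/s, C = (42570·15.68 + 1990·156.0)/44560 = 21.94 mg/L.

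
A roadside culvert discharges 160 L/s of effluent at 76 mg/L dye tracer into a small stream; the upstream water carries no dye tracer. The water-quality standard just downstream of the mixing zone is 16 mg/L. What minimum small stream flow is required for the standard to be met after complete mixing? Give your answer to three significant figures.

600 L/s

Set C_mix = 16: (Q·0 + 160.0·76.00) / (Q + 160.0) = 16
→ Q = 160.0·(76.00 − 16)/(16 − 0) = 600.0 L/s.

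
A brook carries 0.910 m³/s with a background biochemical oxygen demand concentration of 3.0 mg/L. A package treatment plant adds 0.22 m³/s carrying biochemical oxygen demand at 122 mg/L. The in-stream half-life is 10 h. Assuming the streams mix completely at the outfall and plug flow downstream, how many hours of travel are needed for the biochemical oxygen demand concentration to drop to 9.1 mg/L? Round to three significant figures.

Conservation of mass: C = (0.9100·3.000 + 0.2200·122.0) / 1.130 = 29.57/1.130 = 26.17 mg/L.
Half-life 10 h → k = ln 2 / 10 = 0.06931 h⁻¹ = 1.664 d⁻¹.
26.17·exp(−k·t) = 9.1 → t = ln(26.17/9.1)/k = 54860 s = 15.24 h.

15.2 h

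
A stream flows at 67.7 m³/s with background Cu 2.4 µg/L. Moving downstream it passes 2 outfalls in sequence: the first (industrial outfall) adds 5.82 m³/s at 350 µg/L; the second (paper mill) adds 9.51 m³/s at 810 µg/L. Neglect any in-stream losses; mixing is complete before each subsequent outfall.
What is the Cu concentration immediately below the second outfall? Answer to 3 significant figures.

After outfall 1: Q = 67.70 + 5.820 = 73.52 m³/s; C = (67.70·2.400 + 5.820·350.0)/73.52 = 29.92 µg/L.
After outfall 2: Q = 73.52 + 9.510 = 83.03 m³/s; C = (73.52·29.92 + 9.510·810.0)/83.03 = 119.3 µg/L.

119 µg/L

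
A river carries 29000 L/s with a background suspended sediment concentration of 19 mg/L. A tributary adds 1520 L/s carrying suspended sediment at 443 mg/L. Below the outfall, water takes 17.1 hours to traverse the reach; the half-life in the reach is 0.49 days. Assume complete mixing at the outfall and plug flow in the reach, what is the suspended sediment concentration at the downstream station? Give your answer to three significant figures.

Mass balance: C = (29000·19.00 + 1520·443.0) / 30520 = 1224000/30520 = 40.12 mg/L.
Half-life 0.49 d → k = ln 2 / 0.49 = 1.415 d⁻¹.
First-order decay: C = 40.12·exp(−k·t) = 40.12·0.3650 = 14.64 mg/L.

14.6 mg/L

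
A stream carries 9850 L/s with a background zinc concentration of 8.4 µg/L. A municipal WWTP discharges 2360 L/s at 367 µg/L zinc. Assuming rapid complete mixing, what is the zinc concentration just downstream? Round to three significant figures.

Mixed concentration C = ΣQC/ΣQ = (9850·8.400 + 2360·367.0) / 12210 = 948900/12210 = 77.71 µg/L.

77.7 µg/L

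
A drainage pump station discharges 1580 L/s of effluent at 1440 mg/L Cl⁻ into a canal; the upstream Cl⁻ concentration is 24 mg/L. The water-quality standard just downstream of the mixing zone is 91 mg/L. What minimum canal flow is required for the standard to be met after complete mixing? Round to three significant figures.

Set C_mix = 91: (Q·24.00 + 1580·1440) / (Q + 1580) = 91
→ Q = 1580·(1440 − 91)/(91 − 24.00) = 31810 L/s.

31800 L/s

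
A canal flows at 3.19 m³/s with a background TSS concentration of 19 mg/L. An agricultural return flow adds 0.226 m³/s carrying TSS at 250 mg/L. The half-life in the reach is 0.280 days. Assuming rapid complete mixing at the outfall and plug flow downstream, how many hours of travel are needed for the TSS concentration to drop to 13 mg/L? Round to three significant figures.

9.40 h

Mass balance: C = (3.190·19.00 + 0.2260·250.0) / 3.416 = 117.1/3.416 = 34.28 mg/L.
Half-life 0.280 d → k = ln 2 / 0.280 = 2.476 d⁻¹.
34.28·exp(−k·t) = 13 → t = ln(34.28/13)/k = 33840 s = 9.401 h.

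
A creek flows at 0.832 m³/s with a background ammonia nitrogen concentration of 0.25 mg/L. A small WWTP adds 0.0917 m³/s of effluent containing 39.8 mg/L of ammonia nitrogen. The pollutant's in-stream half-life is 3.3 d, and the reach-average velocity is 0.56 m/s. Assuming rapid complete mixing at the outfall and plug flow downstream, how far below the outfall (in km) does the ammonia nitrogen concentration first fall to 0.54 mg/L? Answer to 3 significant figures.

Mass balance: C = (0.8320·0.2500 + 0.09170·39.80) / 0.9237 = 3.858/0.9237 = 4.176 mg/L.
Half-life 3.3 d → k = ln 2 / 3.3 = 0.2100 d⁻¹.
Set 4.176·exp(−k·t) = 0.54 → t = ln(4.176/0.54)/k = 841400 s = 233.7 h.
Distance = v·t = 0.56·841400 = 471200 m = 471.2 km.

471 km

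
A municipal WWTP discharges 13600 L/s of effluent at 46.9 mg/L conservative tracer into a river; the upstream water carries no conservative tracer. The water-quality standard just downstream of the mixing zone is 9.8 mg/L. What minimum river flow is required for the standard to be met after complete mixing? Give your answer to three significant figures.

Set C_mix = 9.8: (Q·0 + 13600·46.90) / (Q + 13600) = 9.8
→ Q = 13600·(46.90 − 9.8)/(9.8 − 0) = 51490 L/s.

51500 L/s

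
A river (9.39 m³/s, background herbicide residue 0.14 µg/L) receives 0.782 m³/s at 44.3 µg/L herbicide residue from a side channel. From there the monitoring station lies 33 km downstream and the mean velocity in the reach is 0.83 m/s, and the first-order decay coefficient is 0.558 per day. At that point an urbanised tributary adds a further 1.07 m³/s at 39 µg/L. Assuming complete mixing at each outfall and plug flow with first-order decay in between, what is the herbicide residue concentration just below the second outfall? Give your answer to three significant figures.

Flow-weighted average: C = (9.390·0.1400 + 0.7820·44.30) / 10.17 = 35.96/10.17 = 3.535 µg/L; combined flow 10.17 m³/s.
Travel time t = 33·1000 / 0.83 = 39760 s = 11.04 h.
Decay over the reach: 3.535·exp(−kt) = 3.535·0.7735 = 2.734 µg/L.
At the second outfall, C = (10.17·2.734 + 1.070·39.00) / (10.17 + 1.070) = 6.186 µg/L.

6.19 µg/L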